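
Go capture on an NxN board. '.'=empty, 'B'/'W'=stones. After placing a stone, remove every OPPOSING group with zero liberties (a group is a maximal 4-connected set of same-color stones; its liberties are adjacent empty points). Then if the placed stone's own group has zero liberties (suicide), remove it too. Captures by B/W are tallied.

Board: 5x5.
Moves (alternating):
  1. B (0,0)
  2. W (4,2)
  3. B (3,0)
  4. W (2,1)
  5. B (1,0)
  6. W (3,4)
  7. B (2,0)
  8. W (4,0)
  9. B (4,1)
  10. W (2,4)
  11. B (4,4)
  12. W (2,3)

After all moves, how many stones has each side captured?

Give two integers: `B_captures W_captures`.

Move 1: B@(0,0) -> caps B=0 W=0
Move 2: W@(4,2) -> caps B=0 W=0
Move 3: B@(3,0) -> caps B=0 W=0
Move 4: W@(2,1) -> caps B=0 W=0
Move 5: B@(1,0) -> caps B=0 W=0
Move 6: W@(3,4) -> caps B=0 W=0
Move 7: B@(2,0) -> caps B=0 W=0
Move 8: W@(4,0) -> caps B=0 W=0
Move 9: B@(4,1) -> caps B=1 W=0
Move 10: W@(2,4) -> caps B=1 W=0
Move 11: B@(4,4) -> caps B=1 W=0
Move 12: W@(2,3) -> caps B=1 W=0

Answer: 1 0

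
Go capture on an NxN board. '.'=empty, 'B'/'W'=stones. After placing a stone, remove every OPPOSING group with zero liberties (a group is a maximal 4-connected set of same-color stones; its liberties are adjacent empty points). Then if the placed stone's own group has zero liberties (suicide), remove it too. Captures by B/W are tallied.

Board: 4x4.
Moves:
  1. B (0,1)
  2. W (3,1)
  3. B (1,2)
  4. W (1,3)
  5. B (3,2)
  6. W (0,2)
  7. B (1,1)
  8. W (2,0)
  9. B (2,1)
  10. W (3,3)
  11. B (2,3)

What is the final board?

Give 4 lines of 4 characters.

Move 1: B@(0,1) -> caps B=0 W=0
Move 2: W@(3,1) -> caps B=0 W=0
Move 3: B@(1,2) -> caps B=0 W=0
Move 4: W@(1,3) -> caps B=0 W=0
Move 5: B@(3,2) -> caps B=0 W=0
Move 6: W@(0,2) -> caps B=0 W=0
Move 7: B@(1,1) -> caps B=0 W=0
Move 8: W@(2,0) -> caps B=0 W=0
Move 9: B@(2,1) -> caps B=0 W=0
Move 10: W@(3,3) -> caps B=0 W=0
Move 11: B@(2,3) -> caps B=1 W=0

Answer: .BW.
.BBW
WB.B
.WB.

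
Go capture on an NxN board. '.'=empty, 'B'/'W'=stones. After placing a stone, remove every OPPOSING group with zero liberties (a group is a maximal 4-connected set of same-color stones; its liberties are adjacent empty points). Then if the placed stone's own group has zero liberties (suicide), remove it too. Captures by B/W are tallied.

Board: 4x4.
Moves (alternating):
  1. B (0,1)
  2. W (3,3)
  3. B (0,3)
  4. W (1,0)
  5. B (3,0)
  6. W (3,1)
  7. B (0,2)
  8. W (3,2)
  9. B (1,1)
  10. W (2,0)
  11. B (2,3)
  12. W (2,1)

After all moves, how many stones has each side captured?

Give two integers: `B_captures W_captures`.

Answer: 0 1

Derivation:
Move 1: B@(0,1) -> caps B=0 W=0
Move 2: W@(3,3) -> caps B=0 W=0
Move 3: B@(0,3) -> caps B=0 W=0
Move 4: W@(1,0) -> caps B=0 W=0
Move 5: B@(3,0) -> caps B=0 W=0
Move 6: W@(3,1) -> caps B=0 W=0
Move 7: B@(0,2) -> caps B=0 W=0
Move 8: W@(3,2) -> caps B=0 W=0
Move 9: B@(1,1) -> caps B=0 W=0
Move 10: W@(2,0) -> caps B=0 W=1
Move 11: B@(2,3) -> caps B=0 W=1
Move 12: W@(2,1) -> caps B=0 W=1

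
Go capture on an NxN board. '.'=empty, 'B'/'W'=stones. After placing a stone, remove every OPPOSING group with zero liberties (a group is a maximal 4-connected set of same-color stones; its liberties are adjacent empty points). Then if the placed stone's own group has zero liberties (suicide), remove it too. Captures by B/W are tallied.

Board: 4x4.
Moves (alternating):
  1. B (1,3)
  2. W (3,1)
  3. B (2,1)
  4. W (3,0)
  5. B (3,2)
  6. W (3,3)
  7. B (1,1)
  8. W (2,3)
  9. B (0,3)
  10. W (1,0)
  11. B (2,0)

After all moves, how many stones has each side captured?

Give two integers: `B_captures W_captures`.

Answer: 2 0

Derivation:
Move 1: B@(1,3) -> caps B=0 W=0
Move 2: W@(3,1) -> caps B=0 W=0
Move 3: B@(2,1) -> caps B=0 W=0
Move 4: W@(3,0) -> caps B=0 W=0
Move 5: B@(3,2) -> caps B=0 W=0
Move 6: W@(3,3) -> caps B=0 W=0
Move 7: B@(1,1) -> caps B=0 W=0
Move 8: W@(2,3) -> caps B=0 W=0
Move 9: B@(0,3) -> caps B=0 W=0
Move 10: W@(1,0) -> caps B=0 W=0
Move 11: B@(2,0) -> caps B=2 W=0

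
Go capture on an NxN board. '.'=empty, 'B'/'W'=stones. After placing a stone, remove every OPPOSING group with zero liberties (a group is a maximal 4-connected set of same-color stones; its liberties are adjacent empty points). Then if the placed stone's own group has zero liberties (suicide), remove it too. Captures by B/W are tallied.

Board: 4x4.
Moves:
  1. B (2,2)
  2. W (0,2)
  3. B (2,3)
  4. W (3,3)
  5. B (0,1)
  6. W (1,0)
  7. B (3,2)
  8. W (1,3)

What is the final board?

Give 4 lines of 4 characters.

Move 1: B@(2,2) -> caps B=0 W=0
Move 2: W@(0,2) -> caps B=0 W=0
Move 3: B@(2,3) -> caps B=0 W=0
Move 4: W@(3,3) -> caps B=0 W=0
Move 5: B@(0,1) -> caps B=0 W=0
Move 6: W@(1,0) -> caps B=0 W=0
Move 7: B@(3,2) -> caps B=1 W=0
Move 8: W@(1,3) -> caps B=1 W=0

Answer: .BW.
W..W
..BB
..B.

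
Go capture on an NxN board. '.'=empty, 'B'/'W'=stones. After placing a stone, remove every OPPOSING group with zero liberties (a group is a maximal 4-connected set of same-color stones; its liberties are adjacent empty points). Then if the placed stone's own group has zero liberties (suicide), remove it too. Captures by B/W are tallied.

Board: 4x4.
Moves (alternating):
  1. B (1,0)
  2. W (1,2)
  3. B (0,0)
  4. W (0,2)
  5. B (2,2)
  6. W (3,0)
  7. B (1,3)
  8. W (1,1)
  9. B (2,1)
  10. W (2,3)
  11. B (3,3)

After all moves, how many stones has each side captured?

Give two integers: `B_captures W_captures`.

Answer: 1 0

Derivation:
Move 1: B@(1,0) -> caps B=0 W=0
Move 2: W@(1,2) -> caps B=0 W=0
Move 3: B@(0,0) -> caps B=0 W=0
Move 4: W@(0,2) -> caps B=0 W=0
Move 5: B@(2,2) -> caps B=0 W=0
Move 6: W@(3,0) -> caps B=0 W=0
Move 7: B@(1,3) -> caps B=0 W=0
Move 8: W@(1,1) -> caps B=0 W=0
Move 9: B@(2,1) -> caps B=0 W=0
Move 10: W@(2,3) -> caps B=0 W=0
Move 11: B@(3,3) -> caps B=1 W=0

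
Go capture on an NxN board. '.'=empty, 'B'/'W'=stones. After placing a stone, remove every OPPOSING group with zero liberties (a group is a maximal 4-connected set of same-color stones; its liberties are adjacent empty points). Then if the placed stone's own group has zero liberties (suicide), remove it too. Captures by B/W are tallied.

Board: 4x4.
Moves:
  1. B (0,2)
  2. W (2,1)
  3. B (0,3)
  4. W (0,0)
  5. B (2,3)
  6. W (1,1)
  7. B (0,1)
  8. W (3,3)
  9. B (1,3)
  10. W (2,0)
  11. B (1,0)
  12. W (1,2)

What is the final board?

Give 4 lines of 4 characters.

Move 1: B@(0,2) -> caps B=0 W=0
Move 2: W@(2,1) -> caps B=0 W=0
Move 3: B@(0,3) -> caps B=0 W=0
Move 4: W@(0,0) -> caps B=0 W=0
Move 5: B@(2,3) -> caps B=0 W=0
Move 6: W@(1,1) -> caps B=0 W=0
Move 7: B@(0,1) -> caps B=0 W=0
Move 8: W@(3,3) -> caps B=0 W=0
Move 9: B@(1,3) -> caps B=0 W=0
Move 10: W@(2,0) -> caps B=0 W=0
Move 11: B@(1,0) -> caps B=1 W=0
Move 12: W@(1,2) -> caps B=1 W=0

Answer: .BBB
BWWB
WW.B
...W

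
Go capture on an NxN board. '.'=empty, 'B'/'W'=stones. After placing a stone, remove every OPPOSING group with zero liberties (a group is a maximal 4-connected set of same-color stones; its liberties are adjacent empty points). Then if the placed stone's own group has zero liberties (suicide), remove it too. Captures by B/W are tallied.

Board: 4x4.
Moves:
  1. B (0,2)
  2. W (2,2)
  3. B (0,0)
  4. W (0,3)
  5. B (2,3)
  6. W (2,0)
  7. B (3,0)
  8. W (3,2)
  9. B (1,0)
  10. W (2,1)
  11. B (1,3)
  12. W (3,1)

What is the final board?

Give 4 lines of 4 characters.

Answer: B.B.
B..B
WWWB
.WW.

Derivation:
Move 1: B@(0,2) -> caps B=0 W=0
Move 2: W@(2,2) -> caps B=0 W=0
Move 3: B@(0,0) -> caps B=0 W=0
Move 4: W@(0,3) -> caps B=0 W=0
Move 5: B@(2,3) -> caps B=0 W=0
Move 6: W@(2,0) -> caps B=0 W=0
Move 7: B@(3,0) -> caps B=0 W=0
Move 8: W@(3,2) -> caps B=0 W=0
Move 9: B@(1,0) -> caps B=0 W=0
Move 10: W@(2,1) -> caps B=0 W=0
Move 11: B@(1,3) -> caps B=1 W=0
Move 12: W@(3,1) -> caps B=1 W=1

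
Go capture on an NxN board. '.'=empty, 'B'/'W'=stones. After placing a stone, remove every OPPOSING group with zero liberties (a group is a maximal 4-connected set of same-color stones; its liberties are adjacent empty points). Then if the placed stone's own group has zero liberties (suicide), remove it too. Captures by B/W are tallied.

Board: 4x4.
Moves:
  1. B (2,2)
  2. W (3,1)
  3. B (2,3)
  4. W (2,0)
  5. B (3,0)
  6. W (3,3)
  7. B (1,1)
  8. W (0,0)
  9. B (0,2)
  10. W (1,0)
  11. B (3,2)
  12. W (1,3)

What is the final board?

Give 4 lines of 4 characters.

Answer: W.B.
WB.W
W.BB
.WB.

Derivation:
Move 1: B@(2,2) -> caps B=0 W=0
Move 2: W@(3,1) -> caps B=0 W=0
Move 3: B@(2,3) -> caps B=0 W=0
Move 4: W@(2,0) -> caps B=0 W=0
Move 5: B@(3,0) -> caps B=0 W=0
Move 6: W@(3,3) -> caps B=0 W=0
Move 7: B@(1,1) -> caps B=0 W=0
Move 8: W@(0,0) -> caps B=0 W=0
Move 9: B@(0,2) -> caps B=0 W=0
Move 10: W@(1,0) -> caps B=0 W=0
Move 11: B@(3,2) -> caps B=1 W=0
Move 12: W@(1,3) -> caps B=1 W=0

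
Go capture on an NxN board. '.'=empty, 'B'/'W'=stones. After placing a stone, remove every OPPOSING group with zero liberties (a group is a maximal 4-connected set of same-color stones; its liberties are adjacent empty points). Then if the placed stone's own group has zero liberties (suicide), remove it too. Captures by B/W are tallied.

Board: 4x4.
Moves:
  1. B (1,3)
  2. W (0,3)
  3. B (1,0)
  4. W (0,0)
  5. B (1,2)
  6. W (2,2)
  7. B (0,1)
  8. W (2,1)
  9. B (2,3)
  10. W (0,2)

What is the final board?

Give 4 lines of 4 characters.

Move 1: B@(1,3) -> caps B=0 W=0
Move 2: W@(0,3) -> caps B=0 W=0
Move 3: B@(1,0) -> caps B=0 W=0
Move 4: W@(0,0) -> caps B=0 W=0
Move 5: B@(1,2) -> caps B=0 W=0
Move 6: W@(2,2) -> caps B=0 W=0
Move 7: B@(0,1) -> caps B=1 W=0
Move 8: W@(2,1) -> caps B=1 W=0
Move 9: B@(2,3) -> caps B=1 W=0
Move 10: W@(0,2) -> caps B=1 W=0

Answer: .B..
B.BB
.WWB
....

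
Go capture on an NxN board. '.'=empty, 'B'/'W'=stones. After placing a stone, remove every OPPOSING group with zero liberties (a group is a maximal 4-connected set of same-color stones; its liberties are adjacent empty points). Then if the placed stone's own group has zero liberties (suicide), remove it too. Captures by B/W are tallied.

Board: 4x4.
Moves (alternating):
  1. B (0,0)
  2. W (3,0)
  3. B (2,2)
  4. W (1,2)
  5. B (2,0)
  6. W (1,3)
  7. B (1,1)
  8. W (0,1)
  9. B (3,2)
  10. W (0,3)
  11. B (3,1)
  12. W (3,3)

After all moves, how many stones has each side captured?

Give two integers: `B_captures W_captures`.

Answer: 1 0

Derivation:
Move 1: B@(0,0) -> caps B=0 W=0
Move 2: W@(3,0) -> caps B=0 W=0
Move 3: B@(2,2) -> caps B=0 W=0
Move 4: W@(1,2) -> caps B=0 W=0
Move 5: B@(2,0) -> caps B=0 W=0
Move 6: W@(1,3) -> caps B=0 W=0
Move 7: B@(1,1) -> caps B=0 W=0
Move 8: W@(0,1) -> caps B=0 W=0
Move 9: B@(3,2) -> caps B=0 W=0
Move 10: W@(0,3) -> caps B=0 W=0
Move 11: B@(3,1) -> caps B=1 W=0
Move 12: W@(3,3) -> caps B=1 W=0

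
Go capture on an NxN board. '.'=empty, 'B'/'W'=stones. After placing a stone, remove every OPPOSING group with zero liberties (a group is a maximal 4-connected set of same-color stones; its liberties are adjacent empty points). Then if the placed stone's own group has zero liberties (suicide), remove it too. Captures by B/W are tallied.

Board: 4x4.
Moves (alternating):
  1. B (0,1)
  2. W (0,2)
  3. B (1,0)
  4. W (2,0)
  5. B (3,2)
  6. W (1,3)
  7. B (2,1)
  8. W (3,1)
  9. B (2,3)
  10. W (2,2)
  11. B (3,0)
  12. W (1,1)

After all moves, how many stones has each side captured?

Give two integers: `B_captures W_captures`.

Answer: 2 0

Derivation:
Move 1: B@(0,1) -> caps B=0 W=0
Move 2: W@(0,2) -> caps B=0 W=0
Move 3: B@(1,0) -> caps B=0 W=0
Move 4: W@(2,0) -> caps B=0 W=0
Move 5: B@(3,2) -> caps B=0 W=0
Move 6: W@(1,3) -> caps B=0 W=0
Move 7: B@(2,1) -> caps B=0 W=0
Move 8: W@(3,1) -> caps B=0 W=0
Move 9: B@(2,3) -> caps B=0 W=0
Move 10: W@(2,2) -> caps B=0 W=0
Move 11: B@(3,0) -> caps B=2 W=0
Move 12: W@(1,1) -> caps B=2 W=0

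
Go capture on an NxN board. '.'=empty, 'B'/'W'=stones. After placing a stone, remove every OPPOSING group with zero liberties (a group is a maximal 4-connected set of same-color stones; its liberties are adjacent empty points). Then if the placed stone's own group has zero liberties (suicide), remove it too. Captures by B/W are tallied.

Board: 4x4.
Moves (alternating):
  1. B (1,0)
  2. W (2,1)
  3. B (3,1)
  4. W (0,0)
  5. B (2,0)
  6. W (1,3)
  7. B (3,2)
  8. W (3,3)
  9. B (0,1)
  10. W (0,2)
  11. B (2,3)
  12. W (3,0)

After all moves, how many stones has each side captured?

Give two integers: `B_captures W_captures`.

Move 1: B@(1,0) -> caps B=0 W=0
Move 2: W@(2,1) -> caps B=0 W=0
Move 3: B@(3,1) -> caps B=0 W=0
Move 4: W@(0,0) -> caps B=0 W=0
Move 5: B@(2,0) -> caps B=0 W=0
Move 6: W@(1,3) -> caps B=0 W=0
Move 7: B@(3,2) -> caps B=0 W=0
Move 8: W@(3,3) -> caps B=0 W=0
Move 9: B@(0,1) -> caps B=1 W=0
Move 10: W@(0,2) -> caps B=1 W=0
Move 11: B@(2,3) -> caps B=2 W=0
Move 12: W@(3,0) -> caps B=2 W=0

Answer: 2 0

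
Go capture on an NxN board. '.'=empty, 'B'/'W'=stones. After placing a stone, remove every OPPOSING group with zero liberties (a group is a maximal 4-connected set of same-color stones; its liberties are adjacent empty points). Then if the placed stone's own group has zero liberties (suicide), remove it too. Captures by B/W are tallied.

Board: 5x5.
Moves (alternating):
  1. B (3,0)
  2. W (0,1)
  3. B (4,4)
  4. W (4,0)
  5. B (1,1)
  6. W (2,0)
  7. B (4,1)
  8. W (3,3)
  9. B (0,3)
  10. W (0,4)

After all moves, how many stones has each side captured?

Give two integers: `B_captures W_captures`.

Answer: 1 0

Derivation:
Move 1: B@(3,0) -> caps B=0 W=0
Move 2: W@(0,1) -> caps B=0 W=0
Move 3: B@(4,4) -> caps B=0 W=0
Move 4: W@(4,0) -> caps B=0 W=0
Move 5: B@(1,1) -> caps B=0 W=0
Move 6: W@(2,0) -> caps B=0 W=0
Move 7: B@(4,1) -> caps B=1 W=0
Move 8: W@(3,3) -> caps B=1 W=0
Move 9: B@(0,3) -> caps B=1 W=0
Move 10: W@(0,4) -> caps B=1 W=0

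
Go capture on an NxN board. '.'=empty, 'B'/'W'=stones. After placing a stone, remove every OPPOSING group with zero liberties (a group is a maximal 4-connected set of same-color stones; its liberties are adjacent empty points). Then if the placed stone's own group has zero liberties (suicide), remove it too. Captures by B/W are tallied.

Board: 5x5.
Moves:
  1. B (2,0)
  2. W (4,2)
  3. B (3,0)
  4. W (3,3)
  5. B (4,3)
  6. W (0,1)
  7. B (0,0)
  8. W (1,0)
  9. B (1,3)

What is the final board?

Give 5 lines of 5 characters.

Move 1: B@(2,0) -> caps B=0 W=0
Move 2: W@(4,2) -> caps B=0 W=0
Move 3: B@(3,0) -> caps B=0 W=0
Move 4: W@(3,3) -> caps B=0 W=0
Move 5: B@(4,3) -> caps B=0 W=0
Move 6: W@(0,1) -> caps B=0 W=0
Move 7: B@(0,0) -> caps B=0 W=0
Move 8: W@(1,0) -> caps B=0 W=1
Move 9: B@(1,3) -> caps B=0 W=1

Answer: .W...
W..B.
B....
B..W.
..WB.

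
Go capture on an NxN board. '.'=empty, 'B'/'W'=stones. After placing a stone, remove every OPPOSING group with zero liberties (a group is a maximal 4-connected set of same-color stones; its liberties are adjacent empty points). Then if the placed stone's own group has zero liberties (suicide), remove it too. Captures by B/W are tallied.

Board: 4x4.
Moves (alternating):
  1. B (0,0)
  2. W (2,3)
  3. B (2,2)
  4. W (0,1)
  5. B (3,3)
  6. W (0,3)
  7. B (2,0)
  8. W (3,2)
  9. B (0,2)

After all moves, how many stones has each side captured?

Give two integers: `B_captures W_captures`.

Move 1: B@(0,0) -> caps B=0 W=0
Move 2: W@(2,3) -> caps B=0 W=0
Move 3: B@(2,2) -> caps B=0 W=0
Move 4: W@(0,1) -> caps B=0 W=0
Move 5: B@(3,3) -> caps B=0 W=0
Move 6: W@(0,3) -> caps B=0 W=0
Move 7: B@(2,0) -> caps B=0 W=0
Move 8: W@(3,2) -> caps B=0 W=1
Move 9: B@(0,2) -> caps B=0 W=1

Answer: 0 1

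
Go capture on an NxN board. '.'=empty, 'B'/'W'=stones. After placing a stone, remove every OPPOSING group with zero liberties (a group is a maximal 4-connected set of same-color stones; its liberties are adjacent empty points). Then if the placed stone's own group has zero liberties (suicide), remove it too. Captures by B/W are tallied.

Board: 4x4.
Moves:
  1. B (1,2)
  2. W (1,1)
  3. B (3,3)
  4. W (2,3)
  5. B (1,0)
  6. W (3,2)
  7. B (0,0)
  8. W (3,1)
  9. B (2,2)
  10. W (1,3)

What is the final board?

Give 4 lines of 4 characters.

Move 1: B@(1,2) -> caps B=0 W=0
Move 2: W@(1,1) -> caps B=0 W=0
Move 3: B@(3,3) -> caps B=0 W=0
Move 4: W@(2,3) -> caps B=0 W=0
Move 5: B@(1,0) -> caps B=0 W=0
Move 6: W@(3,2) -> caps B=0 W=1
Move 7: B@(0,0) -> caps B=0 W=1
Move 8: W@(3,1) -> caps B=0 W=1
Move 9: B@(2,2) -> caps B=0 W=1
Move 10: W@(1,3) -> caps B=0 W=1

Answer: B...
BWBW
..BW
.WW.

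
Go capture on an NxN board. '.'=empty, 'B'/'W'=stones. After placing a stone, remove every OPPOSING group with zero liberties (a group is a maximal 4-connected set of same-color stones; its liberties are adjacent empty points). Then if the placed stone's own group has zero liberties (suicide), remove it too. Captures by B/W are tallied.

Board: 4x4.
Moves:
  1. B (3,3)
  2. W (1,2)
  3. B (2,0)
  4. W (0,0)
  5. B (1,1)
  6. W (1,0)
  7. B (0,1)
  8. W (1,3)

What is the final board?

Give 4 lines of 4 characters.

Move 1: B@(3,3) -> caps B=0 W=0
Move 2: W@(1,2) -> caps B=0 W=0
Move 3: B@(2,0) -> caps B=0 W=0
Move 4: W@(0,0) -> caps B=0 W=0
Move 5: B@(1,1) -> caps B=0 W=0
Move 6: W@(1,0) -> caps B=0 W=0
Move 7: B@(0,1) -> caps B=2 W=0
Move 8: W@(1,3) -> caps B=2 W=0

Answer: .B..
.BWW
B...
...B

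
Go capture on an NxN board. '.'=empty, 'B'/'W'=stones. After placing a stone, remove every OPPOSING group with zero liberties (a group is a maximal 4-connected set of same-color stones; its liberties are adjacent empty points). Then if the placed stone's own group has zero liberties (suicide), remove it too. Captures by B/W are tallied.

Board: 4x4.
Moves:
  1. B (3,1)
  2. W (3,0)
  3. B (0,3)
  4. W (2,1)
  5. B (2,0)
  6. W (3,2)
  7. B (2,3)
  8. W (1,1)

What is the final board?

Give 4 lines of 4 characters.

Answer: ...B
.W..
BW.B
.BW.

Derivation:
Move 1: B@(3,1) -> caps B=0 W=0
Move 2: W@(3,0) -> caps B=0 W=0
Move 3: B@(0,3) -> caps B=0 W=0
Move 4: W@(2,1) -> caps B=0 W=0
Move 5: B@(2,0) -> caps B=1 W=0
Move 6: W@(3,2) -> caps B=1 W=0
Move 7: B@(2,3) -> caps B=1 W=0
Move 8: W@(1,1) -> caps B=1 W=0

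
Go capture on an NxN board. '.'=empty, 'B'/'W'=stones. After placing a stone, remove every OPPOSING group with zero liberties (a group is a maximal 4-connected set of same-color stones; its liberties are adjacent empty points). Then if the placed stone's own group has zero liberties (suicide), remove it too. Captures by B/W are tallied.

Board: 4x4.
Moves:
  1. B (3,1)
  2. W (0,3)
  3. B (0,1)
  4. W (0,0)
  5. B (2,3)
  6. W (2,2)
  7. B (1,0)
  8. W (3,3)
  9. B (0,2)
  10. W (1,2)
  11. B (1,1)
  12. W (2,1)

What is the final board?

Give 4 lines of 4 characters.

Move 1: B@(3,1) -> caps B=0 W=0
Move 2: W@(0,3) -> caps B=0 W=0
Move 3: B@(0,1) -> caps B=0 W=0
Move 4: W@(0,0) -> caps B=0 W=0
Move 5: B@(2,3) -> caps B=0 W=0
Move 6: W@(2,2) -> caps B=0 W=0
Move 7: B@(1,0) -> caps B=1 W=0
Move 8: W@(3,3) -> caps B=1 W=0
Move 9: B@(0,2) -> caps B=1 W=0
Move 10: W@(1,2) -> caps B=1 W=0
Move 11: B@(1,1) -> caps B=1 W=0
Move 12: W@(2,1) -> caps B=1 W=0

Answer: .BBW
BBW.
.WWB
.B.W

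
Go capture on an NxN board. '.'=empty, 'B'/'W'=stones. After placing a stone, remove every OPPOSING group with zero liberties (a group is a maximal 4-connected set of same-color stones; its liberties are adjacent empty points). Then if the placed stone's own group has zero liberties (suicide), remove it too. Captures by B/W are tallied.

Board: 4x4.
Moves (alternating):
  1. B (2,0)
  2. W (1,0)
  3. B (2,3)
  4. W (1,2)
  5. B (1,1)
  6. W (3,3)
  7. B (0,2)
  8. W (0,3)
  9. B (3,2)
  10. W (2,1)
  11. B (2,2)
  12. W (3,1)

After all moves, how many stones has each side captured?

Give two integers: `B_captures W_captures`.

Move 1: B@(2,0) -> caps B=0 W=0
Move 2: W@(1,0) -> caps B=0 W=0
Move 3: B@(2,3) -> caps B=0 W=0
Move 4: W@(1,2) -> caps B=0 W=0
Move 5: B@(1,1) -> caps B=0 W=0
Move 6: W@(3,3) -> caps B=0 W=0
Move 7: B@(0,2) -> caps B=0 W=0
Move 8: W@(0,3) -> caps B=0 W=0
Move 9: B@(3,2) -> caps B=1 W=0
Move 10: W@(2,1) -> caps B=1 W=0
Move 11: B@(2,2) -> caps B=1 W=0
Move 12: W@(3,1) -> caps B=1 W=0

Answer: 1 0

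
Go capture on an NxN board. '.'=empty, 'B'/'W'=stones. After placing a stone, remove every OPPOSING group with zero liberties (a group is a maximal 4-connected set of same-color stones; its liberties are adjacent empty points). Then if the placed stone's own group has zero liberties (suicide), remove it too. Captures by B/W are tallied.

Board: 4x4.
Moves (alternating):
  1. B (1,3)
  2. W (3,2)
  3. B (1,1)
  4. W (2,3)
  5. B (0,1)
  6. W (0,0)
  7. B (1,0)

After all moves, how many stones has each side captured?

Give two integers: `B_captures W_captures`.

Answer: 1 0

Derivation:
Move 1: B@(1,3) -> caps B=0 W=0
Move 2: W@(3,2) -> caps B=0 W=0
Move 3: B@(1,1) -> caps B=0 W=0
Move 4: W@(2,3) -> caps B=0 W=0
Move 5: B@(0,1) -> caps B=0 W=0
Move 6: W@(0,0) -> caps B=0 W=0
Move 7: B@(1,0) -> caps B=1 W=0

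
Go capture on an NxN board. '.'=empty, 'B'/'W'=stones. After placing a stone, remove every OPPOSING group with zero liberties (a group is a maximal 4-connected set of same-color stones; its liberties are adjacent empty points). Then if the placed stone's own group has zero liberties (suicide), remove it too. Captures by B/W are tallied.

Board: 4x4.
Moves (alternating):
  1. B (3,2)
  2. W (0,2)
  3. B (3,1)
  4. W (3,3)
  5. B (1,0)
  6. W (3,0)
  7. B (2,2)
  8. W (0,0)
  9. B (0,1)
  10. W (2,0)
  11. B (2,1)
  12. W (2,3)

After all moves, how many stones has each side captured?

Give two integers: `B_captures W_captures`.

Answer: 3 0

Derivation:
Move 1: B@(3,2) -> caps B=0 W=0
Move 2: W@(0,2) -> caps B=0 W=0
Move 3: B@(3,1) -> caps B=0 W=0
Move 4: W@(3,3) -> caps B=0 W=0
Move 5: B@(1,0) -> caps B=0 W=0
Move 6: W@(3,0) -> caps B=0 W=0
Move 7: B@(2,2) -> caps B=0 W=0
Move 8: W@(0,0) -> caps B=0 W=0
Move 9: B@(0,1) -> caps B=1 W=0
Move 10: W@(2,0) -> caps B=1 W=0
Move 11: B@(2,1) -> caps B=3 W=0
Move 12: W@(2,3) -> caps B=3 W=0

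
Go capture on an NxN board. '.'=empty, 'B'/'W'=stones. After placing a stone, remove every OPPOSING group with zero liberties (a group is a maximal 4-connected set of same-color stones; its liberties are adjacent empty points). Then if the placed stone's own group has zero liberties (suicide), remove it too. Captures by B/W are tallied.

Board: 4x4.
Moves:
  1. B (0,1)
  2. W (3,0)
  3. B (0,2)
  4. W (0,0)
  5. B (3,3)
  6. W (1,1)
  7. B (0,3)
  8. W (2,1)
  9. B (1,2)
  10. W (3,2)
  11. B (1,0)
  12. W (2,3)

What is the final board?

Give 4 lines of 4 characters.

Move 1: B@(0,1) -> caps B=0 W=0
Move 2: W@(3,0) -> caps B=0 W=0
Move 3: B@(0,2) -> caps B=0 W=0
Move 4: W@(0,0) -> caps B=0 W=0
Move 5: B@(3,3) -> caps B=0 W=0
Move 6: W@(1,1) -> caps B=0 W=0
Move 7: B@(0,3) -> caps B=0 W=0
Move 8: W@(2,1) -> caps B=0 W=0
Move 9: B@(1,2) -> caps B=0 W=0
Move 10: W@(3,2) -> caps B=0 W=0
Move 11: B@(1,0) -> caps B=1 W=0
Move 12: W@(2,3) -> caps B=1 W=1

Answer: .BBB
BWB.
.W.W
W.W.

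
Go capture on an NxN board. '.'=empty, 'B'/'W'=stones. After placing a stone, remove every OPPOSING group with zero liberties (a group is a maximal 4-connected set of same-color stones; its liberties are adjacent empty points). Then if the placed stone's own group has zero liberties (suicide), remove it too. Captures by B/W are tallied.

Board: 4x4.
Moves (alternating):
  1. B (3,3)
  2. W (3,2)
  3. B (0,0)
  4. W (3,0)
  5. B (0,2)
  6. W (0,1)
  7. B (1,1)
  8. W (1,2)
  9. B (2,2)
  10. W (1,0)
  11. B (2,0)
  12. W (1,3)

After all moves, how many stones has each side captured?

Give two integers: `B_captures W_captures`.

Answer: 2 0

Derivation:
Move 1: B@(3,3) -> caps B=0 W=0
Move 2: W@(3,2) -> caps B=0 W=0
Move 3: B@(0,0) -> caps B=0 W=0
Move 4: W@(3,0) -> caps B=0 W=0
Move 5: B@(0,2) -> caps B=0 W=0
Move 6: W@(0,1) -> caps B=0 W=0
Move 7: B@(1,1) -> caps B=1 W=0
Move 8: W@(1,2) -> caps B=1 W=0
Move 9: B@(2,2) -> caps B=1 W=0
Move 10: W@(1,0) -> caps B=1 W=0
Move 11: B@(2,0) -> caps B=2 W=0
Move 12: W@(1,3) -> caps B=2 W=0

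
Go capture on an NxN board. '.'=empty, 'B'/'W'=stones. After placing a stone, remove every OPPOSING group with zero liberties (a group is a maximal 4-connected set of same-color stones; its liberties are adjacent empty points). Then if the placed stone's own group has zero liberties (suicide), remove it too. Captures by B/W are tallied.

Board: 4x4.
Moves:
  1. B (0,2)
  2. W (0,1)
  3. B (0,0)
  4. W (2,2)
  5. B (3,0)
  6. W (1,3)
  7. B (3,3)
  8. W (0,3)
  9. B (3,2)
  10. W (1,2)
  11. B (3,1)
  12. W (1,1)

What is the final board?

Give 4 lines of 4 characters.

Answer: BW.W
.WWW
..W.
BBBB

Derivation:
Move 1: B@(0,2) -> caps B=0 W=0
Move 2: W@(0,1) -> caps B=0 W=0
Move 3: B@(0,0) -> caps B=0 W=0
Move 4: W@(2,2) -> caps B=0 W=0
Move 5: B@(3,0) -> caps B=0 W=0
Move 6: W@(1,3) -> caps B=0 W=0
Move 7: B@(3,3) -> caps B=0 W=0
Move 8: W@(0,3) -> caps B=0 W=0
Move 9: B@(3,2) -> caps B=0 W=0
Move 10: W@(1,2) -> caps B=0 W=1
Move 11: B@(3,1) -> caps B=0 W=1
Move 12: W@(1,1) -> caps B=0 W=1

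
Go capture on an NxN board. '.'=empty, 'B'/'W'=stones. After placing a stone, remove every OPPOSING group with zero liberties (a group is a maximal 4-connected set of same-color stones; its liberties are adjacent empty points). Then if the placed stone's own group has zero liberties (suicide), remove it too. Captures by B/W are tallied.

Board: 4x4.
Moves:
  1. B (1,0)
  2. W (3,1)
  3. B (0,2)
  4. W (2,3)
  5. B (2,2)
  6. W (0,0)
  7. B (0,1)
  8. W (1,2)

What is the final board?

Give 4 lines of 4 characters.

Move 1: B@(1,0) -> caps B=0 W=0
Move 2: W@(3,1) -> caps B=0 W=0
Move 3: B@(0,2) -> caps B=0 W=0
Move 4: W@(2,3) -> caps B=0 W=0
Move 5: B@(2,2) -> caps B=0 W=0
Move 6: W@(0,0) -> caps B=0 W=0
Move 7: B@(0,1) -> caps B=1 W=0
Move 8: W@(1,2) -> caps B=1 W=0

Answer: .BB.
B.W.
..BW
.W..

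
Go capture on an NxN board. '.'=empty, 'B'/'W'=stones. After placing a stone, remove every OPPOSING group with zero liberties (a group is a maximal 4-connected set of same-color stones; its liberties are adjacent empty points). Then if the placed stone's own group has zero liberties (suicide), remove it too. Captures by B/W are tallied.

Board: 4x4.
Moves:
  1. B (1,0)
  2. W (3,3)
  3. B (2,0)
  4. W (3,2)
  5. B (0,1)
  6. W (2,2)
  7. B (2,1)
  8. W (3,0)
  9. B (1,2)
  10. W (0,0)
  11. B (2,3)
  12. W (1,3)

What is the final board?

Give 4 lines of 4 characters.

Move 1: B@(1,0) -> caps B=0 W=0
Move 2: W@(3,3) -> caps B=0 W=0
Move 3: B@(2,0) -> caps B=0 W=0
Move 4: W@(3,2) -> caps B=0 W=0
Move 5: B@(0,1) -> caps B=0 W=0
Move 6: W@(2,2) -> caps B=0 W=0
Move 7: B@(2,1) -> caps B=0 W=0
Move 8: W@(3,0) -> caps B=0 W=0
Move 9: B@(1,2) -> caps B=0 W=0
Move 10: W@(0,0) -> caps B=0 W=0
Move 11: B@(2,3) -> caps B=0 W=0
Move 12: W@(1,3) -> caps B=0 W=1

Answer: .B..
B.BW
BBW.
W.WW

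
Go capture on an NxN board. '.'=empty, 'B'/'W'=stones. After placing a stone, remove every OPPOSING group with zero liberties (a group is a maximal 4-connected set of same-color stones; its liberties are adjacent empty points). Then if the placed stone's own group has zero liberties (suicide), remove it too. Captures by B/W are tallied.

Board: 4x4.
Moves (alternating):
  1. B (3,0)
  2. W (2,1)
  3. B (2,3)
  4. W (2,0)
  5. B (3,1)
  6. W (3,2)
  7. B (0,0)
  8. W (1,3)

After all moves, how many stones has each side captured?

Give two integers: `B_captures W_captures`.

Answer: 0 2

Derivation:
Move 1: B@(3,0) -> caps B=0 W=0
Move 2: W@(2,1) -> caps B=0 W=0
Move 3: B@(2,3) -> caps B=0 W=0
Move 4: W@(2,0) -> caps B=0 W=0
Move 5: B@(3,1) -> caps B=0 W=0
Move 6: W@(3,2) -> caps B=0 W=2
Move 7: B@(0,0) -> caps B=0 W=2
Move 8: W@(1,3) -> caps B=0 W=2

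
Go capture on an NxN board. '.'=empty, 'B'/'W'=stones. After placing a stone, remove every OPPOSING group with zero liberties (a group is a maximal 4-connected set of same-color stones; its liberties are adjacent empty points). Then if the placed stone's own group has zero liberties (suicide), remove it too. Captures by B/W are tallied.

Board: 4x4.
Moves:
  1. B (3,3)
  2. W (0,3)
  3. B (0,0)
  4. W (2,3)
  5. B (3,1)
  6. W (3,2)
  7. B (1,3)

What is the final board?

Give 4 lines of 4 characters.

Move 1: B@(3,3) -> caps B=0 W=0
Move 2: W@(0,3) -> caps B=0 W=0
Move 3: B@(0,0) -> caps B=0 W=0
Move 4: W@(2,3) -> caps B=0 W=0
Move 5: B@(3,1) -> caps B=0 W=0
Move 6: W@(3,2) -> caps B=0 W=1
Move 7: B@(1,3) -> caps B=0 W=1

Answer: B..W
...B
...W
.BW.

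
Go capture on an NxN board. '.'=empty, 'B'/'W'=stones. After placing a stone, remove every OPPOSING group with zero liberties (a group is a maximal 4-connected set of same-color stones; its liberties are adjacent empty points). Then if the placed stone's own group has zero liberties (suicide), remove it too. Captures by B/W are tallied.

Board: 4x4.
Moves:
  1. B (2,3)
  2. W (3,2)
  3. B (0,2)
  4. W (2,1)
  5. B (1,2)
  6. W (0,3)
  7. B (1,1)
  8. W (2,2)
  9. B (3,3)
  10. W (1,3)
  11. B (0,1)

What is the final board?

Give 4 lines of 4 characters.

Answer: .BBW
.BBW
.WW.
..W.

Derivation:
Move 1: B@(2,3) -> caps B=0 W=0
Move 2: W@(3,2) -> caps B=0 W=0
Move 3: B@(0,2) -> caps B=0 W=0
Move 4: W@(2,1) -> caps B=0 W=0
Move 5: B@(1,2) -> caps B=0 W=0
Move 6: W@(0,3) -> caps B=0 W=0
Move 7: B@(1,1) -> caps B=0 W=0
Move 8: W@(2,2) -> caps B=0 W=0
Move 9: B@(3,3) -> caps B=0 W=0
Move 10: W@(1,3) -> caps B=0 W=2
Move 11: B@(0,1) -> caps B=0 W=2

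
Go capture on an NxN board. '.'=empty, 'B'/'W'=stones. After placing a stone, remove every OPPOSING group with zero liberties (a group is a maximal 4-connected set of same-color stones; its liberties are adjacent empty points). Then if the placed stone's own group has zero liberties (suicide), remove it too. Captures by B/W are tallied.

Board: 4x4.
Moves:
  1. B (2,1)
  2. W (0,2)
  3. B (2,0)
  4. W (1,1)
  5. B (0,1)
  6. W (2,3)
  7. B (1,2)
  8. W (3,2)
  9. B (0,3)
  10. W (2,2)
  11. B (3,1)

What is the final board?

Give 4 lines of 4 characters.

Move 1: B@(2,1) -> caps B=0 W=0
Move 2: W@(0,2) -> caps B=0 W=0
Move 3: B@(2,0) -> caps B=0 W=0
Move 4: W@(1,1) -> caps B=0 W=0
Move 5: B@(0,1) -> caps B=0 W=0
Move 6: W@(2,3) -> caps B=0 W=0
Move 7: B@(1,2) -> caps B=0 W=0
Move 8: W@(3,2) -> caps B=0 W=0
Move 9: B@(0,3) -> caps B=1 W=0
Move 10: W@(2,2) -> caps B=1 W=0
Move 11: B@(3,1) -> caps B=1 W=0

Answer: .B.B
.WB.
BBWW
.BW.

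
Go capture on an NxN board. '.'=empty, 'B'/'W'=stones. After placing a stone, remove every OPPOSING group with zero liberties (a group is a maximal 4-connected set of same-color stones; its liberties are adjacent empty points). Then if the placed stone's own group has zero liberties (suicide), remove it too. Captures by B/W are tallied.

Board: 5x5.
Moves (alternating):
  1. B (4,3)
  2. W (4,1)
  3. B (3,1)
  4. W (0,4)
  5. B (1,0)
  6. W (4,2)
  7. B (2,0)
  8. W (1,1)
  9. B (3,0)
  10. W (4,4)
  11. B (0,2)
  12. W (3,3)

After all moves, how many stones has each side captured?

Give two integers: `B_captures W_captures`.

Move 1: B@(4,3) -> caps B=0 W=0
Move 2: W@(4,1) -> caps B=0 W=0
Move 3: B@(3,1) -> caps B=0 W=0
Move 4: W@(0,4) -> caps B=0 W=0
Move 5: B@(1,0) -> caps B=0 W=0
Move 6: W@(4,2) -> caps B=0 W=0
Move 7: B@(2,0) -> caps B=0 W=0
Move 8: W@(1,1) -> caps B=0 W=0
Move 9: B@(3,0) -> caps B=0 W=0
Move 10: W@(4,4) -> caps B=0 W=0
Move 11: B@(0,2) -> caps B=0 W=0
Move 12: W@(3,3) -> caps B=0 W=1

Answer: 0 1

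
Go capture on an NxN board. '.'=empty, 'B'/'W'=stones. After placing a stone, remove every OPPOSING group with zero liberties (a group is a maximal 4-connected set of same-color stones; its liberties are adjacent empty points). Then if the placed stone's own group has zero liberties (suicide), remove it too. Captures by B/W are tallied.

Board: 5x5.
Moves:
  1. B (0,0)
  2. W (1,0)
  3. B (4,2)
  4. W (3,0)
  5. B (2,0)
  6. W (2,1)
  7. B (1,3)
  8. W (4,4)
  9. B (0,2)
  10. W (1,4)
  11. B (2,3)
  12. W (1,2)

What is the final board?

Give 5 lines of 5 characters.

Move 1: B@(0,0) -> caps B=0 W=0
Move 2: W@(1,0) -> caps B=0 W=0
Move 3: B@(4,2) -> caps B=0 W=0
Move 4: W@(3,0) -> caps B=0 W=0
Move 5: B@(2,0) -> caps B=0 W=0
Move 6: W@(2,1) -> caps B=0 W=1
Move 7: B@(1,3) -> caps B=0 W=1
Move 8: W@(4,4) -> caps B=0 W=1
Move 9: B@(0,2) -> caps B=0 W=1
Move 10: W@(1,4) -> caps B=0 W=1
Move 11: B@(2,3) -> caps B=0 W=1
Move 12: W@(1,2) -> caps B=0 W=1

Answer: B.B..
W.WBW
.W.B.
W....
..B.W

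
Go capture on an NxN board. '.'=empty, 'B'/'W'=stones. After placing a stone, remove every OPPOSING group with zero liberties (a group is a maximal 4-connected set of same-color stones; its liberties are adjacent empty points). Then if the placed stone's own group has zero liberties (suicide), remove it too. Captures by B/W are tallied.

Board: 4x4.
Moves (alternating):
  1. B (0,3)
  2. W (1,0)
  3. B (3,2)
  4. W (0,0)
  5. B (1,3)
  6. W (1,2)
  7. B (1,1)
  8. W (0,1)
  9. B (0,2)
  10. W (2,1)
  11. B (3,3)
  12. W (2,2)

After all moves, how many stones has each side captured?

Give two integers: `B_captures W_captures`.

Answer: 0 1

Derivation:
Move 1: B@(0,3) -> caps B=0 W=0
Move 2: W@(1,0) -> caps B=0 W=0
Move 3: B@(3,2) -> caps B=0 W=0
Move 4: W@(0,0) -> caps B=0 W=0
Move 5: B@(1,3) -> caps B=0 W=0
Move 6: W@(1,2) -> caps B=0 W=0
Move 7: B@(1,1) -> caps B=0 W=0
Move 8: W@(0,1) -> caps B=0 W=0
Move 9: B@(0,2) -> caps B=0 W=0
Move 10: W@(2,1) -> caps B=0 W=1
Move 11: B@(3,3) -> caps B=0 W=1
Move 12: W@(2,2) -> caps B=0 W=1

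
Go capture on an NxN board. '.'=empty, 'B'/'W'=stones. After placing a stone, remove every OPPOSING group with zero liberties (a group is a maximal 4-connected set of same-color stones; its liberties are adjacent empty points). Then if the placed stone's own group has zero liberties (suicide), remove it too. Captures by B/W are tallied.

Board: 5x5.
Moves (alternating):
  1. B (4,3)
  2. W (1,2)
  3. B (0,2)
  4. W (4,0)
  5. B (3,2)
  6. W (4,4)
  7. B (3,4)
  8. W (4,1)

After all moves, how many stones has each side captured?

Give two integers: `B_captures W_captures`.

Move 1: B@(4,3) -> caps B=0 W=0
Move 2: W@(1,2) -> caps B=0 W=0
Move 3: B@(0,2) -> caps B=0 W=0
Move 4: W@(4,0) -> caps B=0 W=0
Move 5: B@(3,2) -> caps B=0 W=0
Move 6: W@(4,4) -> caps B=0 W=0
Move 7: B@(3,4) -> caps B=1 W=0
Move 8: W@(4,1) -> caps B=1 W=0

Answer: 1 0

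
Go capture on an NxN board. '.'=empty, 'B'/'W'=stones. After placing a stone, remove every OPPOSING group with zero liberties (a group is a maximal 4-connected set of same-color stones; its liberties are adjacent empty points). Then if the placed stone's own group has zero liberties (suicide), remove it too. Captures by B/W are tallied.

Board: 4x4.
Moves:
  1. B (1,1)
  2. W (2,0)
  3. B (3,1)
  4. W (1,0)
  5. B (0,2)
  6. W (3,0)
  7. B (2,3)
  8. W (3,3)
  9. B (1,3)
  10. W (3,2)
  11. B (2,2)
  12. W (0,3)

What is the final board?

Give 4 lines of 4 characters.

Move 1: B@(1,1) -> caps B=0 W=0
Move 2: W@(2,0) -> caps B=0 W=0
Move 3: B@(3,1) -> caps B=0 W=0
Move 4: W@(1,0) -> caps B=0 W=0
Move 5: B@(0,2) -> caps B=0 W=0
Move 6: W@(3,0) -> caps B=0 W=0
Move 7: B@(2,3) -> caps B=0 W=0
Move 8: W@(3,3) -> caps B=0 W=0
Move 9: B@(1,3) -> caps B=0 W=0
Move 10: W@(3,2) -> caps B=0 W=0
Move 11: B@(2,2) -> caps B=2 W=0
Move 12: W@(0,3) -> caps B=2 W=0

Answer: ..B.
WB.B
W.BB
WB..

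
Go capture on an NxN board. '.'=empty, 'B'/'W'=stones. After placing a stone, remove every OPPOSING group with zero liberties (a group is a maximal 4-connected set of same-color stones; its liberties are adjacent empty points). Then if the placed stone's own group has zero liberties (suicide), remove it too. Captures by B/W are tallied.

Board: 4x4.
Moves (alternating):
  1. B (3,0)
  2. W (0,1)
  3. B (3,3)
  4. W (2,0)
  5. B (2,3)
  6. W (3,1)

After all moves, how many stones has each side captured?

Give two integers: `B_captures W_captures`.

Answer: 0 1

Derivation:
Move 1: B@(3,0) -> caps B=0 W=0
Move 2: W@(0,1) -> caps B=0 W=0
Move 3: B@(3,3) -> caps B=0 W=0
Move 4: W@(2,0) -> caps B=0 W=0
Move 5: B@(2,3) -> caps B=0 W=0
Move 6: W@(3,1) -> caps B=0 W=1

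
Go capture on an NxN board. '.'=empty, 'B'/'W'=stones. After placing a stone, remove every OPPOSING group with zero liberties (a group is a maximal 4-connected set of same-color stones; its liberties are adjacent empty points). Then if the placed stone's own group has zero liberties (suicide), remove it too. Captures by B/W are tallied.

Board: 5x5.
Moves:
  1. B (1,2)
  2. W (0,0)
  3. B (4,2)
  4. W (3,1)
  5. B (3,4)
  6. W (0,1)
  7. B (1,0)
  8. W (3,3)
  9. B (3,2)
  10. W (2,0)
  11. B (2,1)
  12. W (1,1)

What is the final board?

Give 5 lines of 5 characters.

Answer: WW...
.WB..
WB...
.WBWB
..B..

Derivation:
Move 1: B@(1,2) -> caps B=0 W=0
Move 2: W@(0,0) -> caps B=0 W=0
Move 3: B@(4,2) -> caps B=0 W=0
Move 4: W@(3,1) -> caps B=0 W=0
Move 5: B@(3,4) -> caps B=0 W=0
Move 6: W@(0,1) -> caps B=0 W=0
Move 7: B@(1,0) -> caps B=0 W=0
Move 8: W@(3,3) -> caps B=0 W=0
Move 9: B@(3,2) -> caps B=0 W=0
Move 10: W@(2,0) -> caps B=0 W=0
Move 11: B@(2,1) -> caps B=0 W=0
Move 12: W@(1,1) -> caps B=0 W=1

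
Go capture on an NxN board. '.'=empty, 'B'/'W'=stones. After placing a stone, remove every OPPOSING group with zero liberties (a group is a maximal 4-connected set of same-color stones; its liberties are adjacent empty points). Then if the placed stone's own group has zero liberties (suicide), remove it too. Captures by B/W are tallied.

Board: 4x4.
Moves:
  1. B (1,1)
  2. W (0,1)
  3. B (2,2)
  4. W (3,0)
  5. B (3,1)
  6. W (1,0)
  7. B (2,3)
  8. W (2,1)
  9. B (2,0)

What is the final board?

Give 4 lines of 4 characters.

Move 1: B@(1,1) -> caps B=0 W=0
Move 2: W@(0,1) -> caps B=0 W=0
Move 3: B@(2,2) -> caps B=0 W=0
Move 4: W@(3,0) -> caps B=0 W=0
Move 5: B@(3,1) -> caps B=0 W=0
Move 6: W@(1,0) -> caps B=0 W=0
Move 7: B@(2,3) -> caps B=0 W=0
Move 8: W@(2,1) -> caps B=0 W=0
Move 9: B@(2,0) -> caps B=2 W=0

Answer: .W..
WB..
B.BB
.B..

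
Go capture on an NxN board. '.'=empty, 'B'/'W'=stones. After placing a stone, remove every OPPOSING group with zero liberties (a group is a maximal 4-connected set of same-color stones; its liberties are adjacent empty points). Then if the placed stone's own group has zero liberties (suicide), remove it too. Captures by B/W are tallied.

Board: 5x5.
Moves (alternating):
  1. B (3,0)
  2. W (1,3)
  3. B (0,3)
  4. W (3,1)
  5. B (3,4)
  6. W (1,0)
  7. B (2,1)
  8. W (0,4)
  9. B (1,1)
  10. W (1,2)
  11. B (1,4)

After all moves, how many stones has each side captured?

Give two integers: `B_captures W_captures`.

Move 1: B@(3,0) -> caps B=0 W=0
Move 2: W@(1,3) -> caps B=0 W=0
Move 3: B@(0,3) -> caps B=0 W=0
Move 4: W@(3,1) -> caps B=0 W=0
Move 5: B@(3,4) -> caps B=0 W=0
Move 6: W@(1,0) -> caps B=0 W=0
Move 7: B@(2,1) -> caps B=0 W=0
Move 8: W@(0,4) -> caps B=0 W=0
Move 9: B@(1,1) -> caps B=0 W=0
Move 10: W@(1,2) -> caps B=0 W=0
Move 11: B@(1,4) -> caps B=1 W=0

Answer: 1 0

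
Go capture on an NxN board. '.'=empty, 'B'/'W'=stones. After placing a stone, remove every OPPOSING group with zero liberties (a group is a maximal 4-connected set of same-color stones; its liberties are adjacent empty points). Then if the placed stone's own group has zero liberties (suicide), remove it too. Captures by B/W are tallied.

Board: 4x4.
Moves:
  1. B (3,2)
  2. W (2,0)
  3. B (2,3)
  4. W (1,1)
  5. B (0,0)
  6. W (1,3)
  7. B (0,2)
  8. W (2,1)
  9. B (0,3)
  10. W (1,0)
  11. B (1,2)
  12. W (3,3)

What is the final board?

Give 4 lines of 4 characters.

Answer: B.BB
WWB.
WW.B
..B.

Derivation:
Move 1: B@(3,2) -> caps B=0 W=0
Move 2: W@(2,0) -> caps B=0 W=0
Move 3: B@(2,3) -> caps B=0 W=0
Move 4: W@(1,1) -> caps B=0 W=0
Move 5: B@(0,0) -> caps B=0 W=0
Move 6: W@(1,3) -> caps B=0 W=0
Move 7: B@(0,2) -> caps B=0 W=0
Move 8: W@(2,1) -> caps B=0 W=0
Move 9: B@(0,3) -> caps B=0 W=0
Move 10: W@(1,0) -> caps B=0 W=0
Move 11: B@(1,2) -> caps B=1 W=0
Move 12: W@(3,3) -> caps B=1 W=0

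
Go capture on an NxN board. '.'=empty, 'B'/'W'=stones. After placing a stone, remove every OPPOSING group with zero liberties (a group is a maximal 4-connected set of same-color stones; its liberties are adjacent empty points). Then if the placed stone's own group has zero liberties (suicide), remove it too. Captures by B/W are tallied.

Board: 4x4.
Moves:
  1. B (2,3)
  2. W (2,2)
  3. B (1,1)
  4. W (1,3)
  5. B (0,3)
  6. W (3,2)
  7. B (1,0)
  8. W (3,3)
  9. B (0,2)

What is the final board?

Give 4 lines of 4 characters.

Answer: ..BB
BB.W
..W.
..WW

Derivation:
Move 1: B@(2,3) -> caps B=0 W=0
Move 2: W@(2,2) -> caps B=0 W=0
Move 3: B@(1,1) -> caps B=0 W=0
Move 4: W@(1,3) -> caps B=0 W=0
Move 5: B@(0,3) -> caps B=0 W=0
Move 6: W@(3,2) -> caps B=0 W=0
Move 7: B@(1,0) -> caps B=0 W=0
Move 8: W@(3,3) -> caps B=0 W=1
Move 9: B@(0,2) -> caps B=0 W=1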